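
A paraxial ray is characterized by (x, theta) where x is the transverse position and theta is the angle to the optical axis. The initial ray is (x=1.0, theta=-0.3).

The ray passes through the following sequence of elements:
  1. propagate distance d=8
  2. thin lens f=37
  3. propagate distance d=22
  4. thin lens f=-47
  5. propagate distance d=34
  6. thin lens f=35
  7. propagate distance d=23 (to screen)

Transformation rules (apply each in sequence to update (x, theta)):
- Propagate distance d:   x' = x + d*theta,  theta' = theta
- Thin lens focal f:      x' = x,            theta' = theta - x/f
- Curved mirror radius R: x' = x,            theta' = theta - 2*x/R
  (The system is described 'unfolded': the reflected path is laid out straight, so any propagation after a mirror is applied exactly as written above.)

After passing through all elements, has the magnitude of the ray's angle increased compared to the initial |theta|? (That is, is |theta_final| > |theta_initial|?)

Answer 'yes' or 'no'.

Answer: no

Derivation:
Initial: x=1.0000 theta=-0.3000
After 1 (propagate distance d=8): x=-1.4000 theta=-0.3000
After 2 (thin lens f=37): x=-1.4000 theta=-97/370 (≈-0.2622)
After 3 (propagate distance d=22): x=-1326/185 (≈-7.1676) theta=-97/370 (≈-0.2622)
After 4 (thin lens f=-47): x=-1326/185 (≈-7.1676) theta=-7211/17390 (≈-0.4147)
After 5 (propagate distance d=34): x=-184909/8695 (≈-21.2661) theta=-7211/17390 (≈-0.4147)
After 6 (thin lens f=35): x=-184909/8695 (≈-21.2661) theta=117433/608650 (≈0.1929)
After 7 (propagate distance d=23 (to screen)): x=-10242671/608650 (≈-16.8285) theta=117433/608650 (≈0.1929)
|theta_initial|=0.3000 |theta_final|=117433/608650 (≈0.1929) -> not increased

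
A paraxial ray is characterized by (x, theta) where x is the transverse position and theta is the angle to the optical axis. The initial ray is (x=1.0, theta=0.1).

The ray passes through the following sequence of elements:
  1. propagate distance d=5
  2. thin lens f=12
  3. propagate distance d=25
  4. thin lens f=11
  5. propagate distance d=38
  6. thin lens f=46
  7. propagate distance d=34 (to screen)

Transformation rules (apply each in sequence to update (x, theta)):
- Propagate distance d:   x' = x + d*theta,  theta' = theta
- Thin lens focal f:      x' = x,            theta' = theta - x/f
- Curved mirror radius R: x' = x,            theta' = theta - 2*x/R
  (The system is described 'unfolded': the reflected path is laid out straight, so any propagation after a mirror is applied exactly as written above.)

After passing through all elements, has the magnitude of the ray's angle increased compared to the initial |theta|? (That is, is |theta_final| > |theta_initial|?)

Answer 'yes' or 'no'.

Answer: no

Derivation:
Initial: x=1.0000 theta=0.1000
After 1 (propagate distance d=5): x=1.5000 theta=0.1000
After 2 (thin lens f=12): x=1.5000 theta=-0.0250
After 3 (propagate distance d=25): x=0.8750 theta=-0.0250
After 4 (thin lens f=11): x=0.8750 theta=-23/220 (≈-0.1045)
After 5 (propagate distance d=38): x=-1363/440 (≈-3.0977) theta=-23/220 (≈-0.1045)
After 6 (thin lens f=46): x=-1363/440 (≈-3.0977) theta=-753/20240 (≈-0.0372)
After 7 (propagate distance d=34 (to screen)): x=-4415/1012 (≈-4.3626) theta=-753/20240 (≈-0.0372)
|theta_initial|=0.1000 |theta_final|=753/20240 (≈0.0372) -> not increased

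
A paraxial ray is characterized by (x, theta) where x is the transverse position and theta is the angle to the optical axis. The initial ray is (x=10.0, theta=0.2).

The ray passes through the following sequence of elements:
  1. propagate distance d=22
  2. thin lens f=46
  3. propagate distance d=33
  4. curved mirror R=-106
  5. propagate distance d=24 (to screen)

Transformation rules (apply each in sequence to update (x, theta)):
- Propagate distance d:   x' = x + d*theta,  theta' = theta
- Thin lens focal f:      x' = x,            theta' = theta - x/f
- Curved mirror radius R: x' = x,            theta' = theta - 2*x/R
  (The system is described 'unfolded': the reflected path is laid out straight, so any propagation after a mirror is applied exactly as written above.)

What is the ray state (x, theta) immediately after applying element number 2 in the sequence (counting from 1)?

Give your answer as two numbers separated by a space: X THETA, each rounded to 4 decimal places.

Initial: x=10.0000 theta=0.2000
After 1 (propagate distance d=22): x=14.4000 theta=0.2000
After 2 (thin lens f=46): x=14.4000 theta=-13/115 (≈-0.1130)
Rounded to 4 decimal places: x = 14.4000, theta = -0.1130

Answer: 14.4000 -0.1130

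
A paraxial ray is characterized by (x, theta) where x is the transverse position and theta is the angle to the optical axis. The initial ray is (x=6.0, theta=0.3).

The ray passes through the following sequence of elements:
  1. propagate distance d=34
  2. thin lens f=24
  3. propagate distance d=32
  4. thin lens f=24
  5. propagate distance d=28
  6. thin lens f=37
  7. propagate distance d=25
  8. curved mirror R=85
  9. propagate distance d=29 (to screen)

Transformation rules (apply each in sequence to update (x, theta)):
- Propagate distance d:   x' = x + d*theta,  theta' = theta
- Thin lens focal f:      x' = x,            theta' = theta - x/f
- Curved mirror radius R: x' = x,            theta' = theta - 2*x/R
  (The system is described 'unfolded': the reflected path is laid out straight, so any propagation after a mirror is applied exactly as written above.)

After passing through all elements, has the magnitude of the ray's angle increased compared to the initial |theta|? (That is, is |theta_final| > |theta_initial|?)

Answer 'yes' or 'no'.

Answer: no

Derivation:
Initial: x=6.0000 theta=0.3000
After 1 (propagate distance d=34): x=16.2000 theta=0.3000
After 2 (thin lens f=24): x=16.2000 theta=-0.3750
After 3 (propagate distance d=32): x=4.2000 theta=-0.3750
After 4 (thin lens f=24): x=4.2000 theta=-0.5500
After 5 (propagate distance d=28): x=-11.2000 theta=-0.5500
After 6 (thin lens f=37): x=-11.2000 theta=-183/740 (≈-0.2473)
After 7 (propagate distance d=25): x=-12863/740 (≈-17.3824) theta=-183/740 (≈-0.2473)
After 8 (curved mirror R=85): x=-12863/740 (≈-17.3824) theta=10171/62900 (≈0.1617)
After 9 (propagate distance d=29 (to screen)): x=-199599/15725 (≈-12.6931) theta=10171/62900 (≈0.1617)
|theta_initial|=0.3000 |theta_final|=10171/62900 (≈0.1617) -> not increased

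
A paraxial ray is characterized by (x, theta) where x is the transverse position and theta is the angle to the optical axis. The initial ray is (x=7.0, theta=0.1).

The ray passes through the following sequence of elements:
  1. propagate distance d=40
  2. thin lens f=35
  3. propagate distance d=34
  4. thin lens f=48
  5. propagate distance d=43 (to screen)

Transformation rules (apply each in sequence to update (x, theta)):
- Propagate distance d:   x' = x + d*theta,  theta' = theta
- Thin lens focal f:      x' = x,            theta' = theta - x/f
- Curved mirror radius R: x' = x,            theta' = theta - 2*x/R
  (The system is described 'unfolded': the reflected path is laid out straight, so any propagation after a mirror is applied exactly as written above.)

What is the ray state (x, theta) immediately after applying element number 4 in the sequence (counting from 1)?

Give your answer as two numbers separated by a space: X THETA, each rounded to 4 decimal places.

Answer: 3.7143 -0.2917

Derivation:
Initial: x=7.0000 theta=0.1000
After 1 (propagate distance d=40): x=11.0000 theta=0.1000
After 2 (thin lens f=35): x=11.0000 theta=-3/14 (≈-0.2143)
After 3 (propagate distance d=34): x=26/7 (≈3.7143) theta=-3/14 (≈-0.2143)
After 4 (thin lens f=48): x=26/7 (≈3.7143) theta=-7/24 (≈-0.2917)
Rounded to 4 decimal places: x = 3.7143, theta = -0.2917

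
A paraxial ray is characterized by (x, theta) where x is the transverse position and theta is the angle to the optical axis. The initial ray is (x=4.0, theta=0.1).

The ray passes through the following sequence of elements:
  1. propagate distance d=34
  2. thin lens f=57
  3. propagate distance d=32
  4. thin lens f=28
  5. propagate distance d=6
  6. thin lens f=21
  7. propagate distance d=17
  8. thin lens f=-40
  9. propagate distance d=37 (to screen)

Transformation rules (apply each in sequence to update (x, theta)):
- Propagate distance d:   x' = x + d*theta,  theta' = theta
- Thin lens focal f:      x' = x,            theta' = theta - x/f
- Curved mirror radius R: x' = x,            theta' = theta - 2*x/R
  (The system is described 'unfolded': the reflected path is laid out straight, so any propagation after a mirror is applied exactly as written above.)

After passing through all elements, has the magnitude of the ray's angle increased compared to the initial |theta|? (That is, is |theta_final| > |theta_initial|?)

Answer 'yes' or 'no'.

Answer: yes

Derivation:
Initial: x=4.0000 theta=0.1000
After 1 (propagate distance d=34): x=7.4000 theta=0.1000
After 2 (thin lens f=57): x=7.4000 theta=-17/570 (≈-0.0298)
After 3 (propagate distance d=32): x=1837/285 (≈6.4456) theta=-17/570 (≈-0.0298)
After 4 (thin lens f=28): x=1837/285 (≈6.4456) theta=-415/1596 (≈-0.2600)
After 5 (propagate distance d=6): x=19493/3990 (≈4.8855) theta=-415/1596 (≈-0.2600)
After 6 (thin lens f=21): x=19493/3990 (≈4.8855) theta=-82561/167580 (≈-0.4927)
After 7 (propagate distance d=17): x=-584831/167580 (≈-3.4899) theta=-82561/167580 (≈-0.4927)
After 8 (thin lens f=-40): x=-584831/167580 (≈-3.4899) theta=-431919/744800 (≈-0.5799)
After 9 (propagate distance d=37 (to screen)): x=-167222267/6703200 (≈-24.9466) theta=-431919/744800 (≈-0.5799)
|theta_initial|=0.1000 |theta_final|=431919/744800 (≈0.5799) -> increased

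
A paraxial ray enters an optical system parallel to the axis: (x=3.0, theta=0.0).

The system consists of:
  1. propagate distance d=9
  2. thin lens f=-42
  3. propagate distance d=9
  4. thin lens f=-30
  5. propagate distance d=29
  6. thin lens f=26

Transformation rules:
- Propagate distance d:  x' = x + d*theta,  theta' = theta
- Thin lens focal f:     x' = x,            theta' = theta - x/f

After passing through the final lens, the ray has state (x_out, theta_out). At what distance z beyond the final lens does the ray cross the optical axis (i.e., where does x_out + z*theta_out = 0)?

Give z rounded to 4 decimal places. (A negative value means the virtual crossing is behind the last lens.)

Answer: 56.8832

Derivation:
Initial: x=3.0000 theta=0.0000
After 1 (propagate distance d=9): x=3.0000 theta=0.0000
After 2 (thin lens f=-42): x=3.0000 theta=1/14 (≈0.0714)
After 3 (propagate distance d=9): x=51/14 (≈3.6429) theta=1/14 (≈0.0714)
After 4 (thin lens f=-30): x=51/14 (≈3.6429) theta=27/140 (≈0.1929)
After 5 (propagate distance d=29): x=1293/140 (≈9.2357) theta=27/140 (≈0.1929)
After 6 (thin lens f=26): x=1293/140 (≈9.2357) theta=-591/3640 (≈-0.1624)
z_focus = -x_out/theta_out = -(1293/140)/(-591/3640) = 11206/197 ≈ 56.8832
Rounded to 4 decimal places: z = 56.8832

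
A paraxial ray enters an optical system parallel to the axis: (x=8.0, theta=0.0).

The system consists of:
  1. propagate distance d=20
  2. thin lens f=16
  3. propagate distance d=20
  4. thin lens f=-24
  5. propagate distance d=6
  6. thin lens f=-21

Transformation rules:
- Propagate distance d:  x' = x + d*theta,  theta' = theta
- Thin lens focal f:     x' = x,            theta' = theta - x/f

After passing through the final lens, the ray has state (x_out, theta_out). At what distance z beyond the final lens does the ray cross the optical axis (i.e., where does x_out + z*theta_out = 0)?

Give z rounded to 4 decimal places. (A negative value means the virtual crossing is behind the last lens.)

Answer: -6.5070

Derivation:
Initial: x=8.0000 theta=0.0000
After 1 (propagate distance d=20): x=8.0000 theta=0.0000
After 2 (thin lens f=16): x=8.0000 theta=-0.5000
After 3 (propagate distance d=20): x=-2.0000 theta=-0.5000
After 4 (thin lens f=-24): x=-2.0000 theta=-7/12 (≈-0.5833)
After 5 (propagate distance d=6): x=-5.5000 theta=-7/12 (≈-0.5833)
After 6 (thin lens f=-21): x=-5.5000 theta=-71/84 (≈-0.8452)
z_focus = -x_out/theta_out = -(-5.5000)/(-71/84) = -462/71 ≈ -6.5070
Rounded to 4 decimal places: z = -6.5070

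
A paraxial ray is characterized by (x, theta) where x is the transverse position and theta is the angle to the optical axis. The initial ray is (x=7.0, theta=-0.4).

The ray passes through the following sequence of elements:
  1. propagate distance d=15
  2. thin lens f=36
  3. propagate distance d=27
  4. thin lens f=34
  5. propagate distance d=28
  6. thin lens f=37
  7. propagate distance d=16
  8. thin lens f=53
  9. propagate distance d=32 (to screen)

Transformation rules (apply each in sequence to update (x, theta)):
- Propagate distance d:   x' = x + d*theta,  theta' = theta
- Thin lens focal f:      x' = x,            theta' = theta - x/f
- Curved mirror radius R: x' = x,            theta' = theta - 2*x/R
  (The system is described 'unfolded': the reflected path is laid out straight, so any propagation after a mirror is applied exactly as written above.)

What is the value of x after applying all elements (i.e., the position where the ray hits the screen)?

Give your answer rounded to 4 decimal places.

Initial: x=7.0000 theta=-0.4000
After 1 (propagate distance d=15): x=1.0000 theta=-0.4000
After 2 (thin lens f=36): x=1.0000 theta=-77/180 (≈-0.4278)
After 3 (propagate distance d=27): x=-10.5500 theta=-77/180 (≈-0.4278)
After 4 (thin lens f=34): x=-10.5500 theta=-719/6120 (≈-0.1175)
After 5 (propagate distance d=28): x=-42349/3060 (≈-13.8395) theta=-719/6120 (≈-0.1175)
After 6 (thin lens f=37): x=-42349/3060 (≈-13.8395) theta=1291/5032 (≈0.2566)
After 7 (propagate distance d=16): x=-1102153/113220 (≈-9.7346) theta=1291/5032 (≈0.2566)
After 8 (thin lens f=53): x=-1102153/113220 (≈-9.7346) theta=142793/324360 (≈0.4402)
After 9 (propagate distance d=32 (to screen)): x=8706449/2000220 (≈4.3527) theta=142793/324360 (≈0.4402)
Rounded to 4 decimal places: x = 4.3527

Answer: 4.3527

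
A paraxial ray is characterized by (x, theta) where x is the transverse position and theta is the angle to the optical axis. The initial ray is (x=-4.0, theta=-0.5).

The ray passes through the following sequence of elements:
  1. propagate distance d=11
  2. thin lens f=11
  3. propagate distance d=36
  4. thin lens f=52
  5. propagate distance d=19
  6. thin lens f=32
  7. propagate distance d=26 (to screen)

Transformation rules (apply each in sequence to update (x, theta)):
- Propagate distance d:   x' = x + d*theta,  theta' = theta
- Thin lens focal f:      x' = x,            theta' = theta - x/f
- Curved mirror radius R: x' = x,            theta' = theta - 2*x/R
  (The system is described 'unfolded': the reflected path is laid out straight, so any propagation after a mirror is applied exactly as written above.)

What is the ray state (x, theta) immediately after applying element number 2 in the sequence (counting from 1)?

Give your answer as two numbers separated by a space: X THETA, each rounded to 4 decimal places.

Initial: x=-4.0000 theta=-0.5000
After 1 (propagate distance d=11): x=-9.5000 theta=-0.5000
After 2 (thin lens f=11): x=-9.5000 theta=4/11 (≈0.3636)
Rounded to 4 decimal places: x = -9.5000, theta = 0.3636

Answer: -9.5000 0.3636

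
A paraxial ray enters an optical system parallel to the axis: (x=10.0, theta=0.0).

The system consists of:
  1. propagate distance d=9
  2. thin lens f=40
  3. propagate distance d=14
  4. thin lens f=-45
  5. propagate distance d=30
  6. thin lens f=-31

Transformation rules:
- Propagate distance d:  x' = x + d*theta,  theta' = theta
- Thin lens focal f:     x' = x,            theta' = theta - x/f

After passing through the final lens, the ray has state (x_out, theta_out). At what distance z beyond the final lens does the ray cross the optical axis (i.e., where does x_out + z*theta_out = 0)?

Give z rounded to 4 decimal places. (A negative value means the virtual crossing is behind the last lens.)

Answer: -1690.9091

Derivation:
Initial: x=10.0000 theta=0.0000
After 1 (propagate distance d=9): x=10.0000 theta=0.0000
After 2 (thin lens f=40): x=10.0000 theta=-0.2500
After 3 (propagate distance d=14): x=6.5000 theta=-0.2500
After 4 (thin lens f=-45): x=6.5000 theta=-19/180 (≈-0.1056)
After 5 (propagate distance d=30): x=10/3 (≈3.3333) theta=-19/180 (≈-0.1056)
After 6 (thin lens f=-31): x=10/3 (≈3.3333) theta=11/5580 (≈0.0020)
z_focus = -x_out/theta_out = -(10/3)/(11/5580) = -18600/11 ≈ -1690.9091
Rounded to 4 decimal places: z = -1690.9091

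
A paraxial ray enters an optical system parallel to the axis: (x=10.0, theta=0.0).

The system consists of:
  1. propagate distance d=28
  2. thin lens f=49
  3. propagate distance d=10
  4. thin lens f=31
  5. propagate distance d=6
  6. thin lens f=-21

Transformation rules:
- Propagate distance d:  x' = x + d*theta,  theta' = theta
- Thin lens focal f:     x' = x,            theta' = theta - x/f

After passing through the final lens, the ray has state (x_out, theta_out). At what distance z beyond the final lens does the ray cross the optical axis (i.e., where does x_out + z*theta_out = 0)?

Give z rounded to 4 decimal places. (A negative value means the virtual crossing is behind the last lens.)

Initial: x=10.0000 theta=0.0000
After 1 (propagate distance d=28): x=10.0000 theta=0.0000
After 2 (thin lens f=49): x=10.0000 theta=-10/49 (≈-0.2041)
After 3 (propagate distance d=10): x=390/49 (≈7.9592) theta=-10/49 (≈-0.2041)
After 4 (thin lens f=31): x=390/49 (≈7.9592) theta=-100/217 (≈-0.4608)
After 5 (propagate distance d=6): x=7890/1519 (≈5.1942) theta=-100/217 (≈-0.4608)
After 6 (thin lens f=-21): x=7890/1519 (≈5.1942) theta=-2270/10633 (≈-0.2135)
z_focus = -x_out/theta_out = -(7890/1519)/(-2270/10633) = 5523/227 ≈ 24.3304
Rounded to 4 decimal places: z = 24.3304

Answer: 24.3304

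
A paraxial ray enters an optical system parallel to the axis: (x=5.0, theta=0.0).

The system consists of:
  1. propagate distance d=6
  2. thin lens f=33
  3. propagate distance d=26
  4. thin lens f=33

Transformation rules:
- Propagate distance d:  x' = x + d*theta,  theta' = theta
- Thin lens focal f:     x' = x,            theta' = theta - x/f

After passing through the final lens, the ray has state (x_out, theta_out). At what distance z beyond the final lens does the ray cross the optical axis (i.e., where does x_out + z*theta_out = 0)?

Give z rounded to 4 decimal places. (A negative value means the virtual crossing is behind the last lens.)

Initial: x=5.0000 theta=0.0000
After 1 (propagate distance d=6): x=5.0000 theta=0.0000
After 2 (thin lens f=33): x=5.0000 theta=-5/33 (≈-0.1515)
After 3 (propagate distance d=26): x=35/33 (≈1.0606) theta=-5/33 (≈-0.1515)
After 4 (thin lens f=33): x=35/33 (≈1.0606) theta=-200/1089 (≈-0.1837)
z_focus = -x_out/theta_out = -(35/33)/(-200/1089) = 5.7750
Rounded to 4 decimal places: z = 5.7750

Answer: 5.7750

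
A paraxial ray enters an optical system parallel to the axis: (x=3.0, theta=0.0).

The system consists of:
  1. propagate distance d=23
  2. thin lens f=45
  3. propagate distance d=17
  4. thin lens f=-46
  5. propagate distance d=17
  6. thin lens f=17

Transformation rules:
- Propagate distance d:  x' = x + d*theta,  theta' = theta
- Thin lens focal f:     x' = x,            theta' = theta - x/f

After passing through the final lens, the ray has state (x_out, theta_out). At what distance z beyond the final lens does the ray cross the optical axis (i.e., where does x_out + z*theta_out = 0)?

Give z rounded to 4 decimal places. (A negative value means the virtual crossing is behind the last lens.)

Initial: x=3.0000 theta=0.0000
After 1 (propagate distance d=23): x=3.0000 theta=0.0000
After 2 (thin lens f=45): x=3.0000 theta=-1/15 (≈-0.0667)
After 3 (propagate distance d=17): x=28/15 (≈1.8667) theta=-1/15 (≈-0.0667)
After 4 (thin lens f=-46): x=28/15 (≈1.8667) theta=-3/115 (≈-0.0261)
After 5 (propagate distance d=17): x=491/345 (≈1.4232) theta=-3/115 (≈-0.0261)
After 6 (thin lens f=17): x=491/345 (≈1.4232) theta=-28/255 (≈-0.1098)
z_focus = -x_out/theta_out = -(491/345)/(-28/255) = 8347/644 ≈ 12.9612
Rounded to 4 decimal places: z = 12.9612

Answer: 12.9612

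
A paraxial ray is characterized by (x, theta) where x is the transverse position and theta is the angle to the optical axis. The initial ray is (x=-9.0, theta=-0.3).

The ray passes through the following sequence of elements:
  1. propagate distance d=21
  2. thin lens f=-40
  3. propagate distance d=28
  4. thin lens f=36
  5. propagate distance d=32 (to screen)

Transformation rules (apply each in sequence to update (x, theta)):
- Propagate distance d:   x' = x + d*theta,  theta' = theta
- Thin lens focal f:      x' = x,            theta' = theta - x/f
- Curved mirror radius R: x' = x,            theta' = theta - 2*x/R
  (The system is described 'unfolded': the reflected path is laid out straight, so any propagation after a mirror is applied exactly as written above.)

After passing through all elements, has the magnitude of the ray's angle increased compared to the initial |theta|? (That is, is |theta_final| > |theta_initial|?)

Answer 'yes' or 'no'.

Initial: x=-9.0000 theta=-0.3000
After 1 (propagate distance d=21): x=-15.3000 theta=-0.3000
After 2 (thin lens f=-40): x=-15.3000 theta=-0.6825
After 3 (propagate distance d=28): x=-34.4100 theta=-0.6825
After 4 (thin lens f=36): x=-34.4100 theta=41/150 (≈0.2733)
After 5 (propagate distance d=32 (to screen)): x=-7699/300 (≈-25.6633) theta=41/150 (≈0.2733)
|theta_initial|=0.3000 |theta_final|=41/150 (≈0.2733) -> not increased

Answer: no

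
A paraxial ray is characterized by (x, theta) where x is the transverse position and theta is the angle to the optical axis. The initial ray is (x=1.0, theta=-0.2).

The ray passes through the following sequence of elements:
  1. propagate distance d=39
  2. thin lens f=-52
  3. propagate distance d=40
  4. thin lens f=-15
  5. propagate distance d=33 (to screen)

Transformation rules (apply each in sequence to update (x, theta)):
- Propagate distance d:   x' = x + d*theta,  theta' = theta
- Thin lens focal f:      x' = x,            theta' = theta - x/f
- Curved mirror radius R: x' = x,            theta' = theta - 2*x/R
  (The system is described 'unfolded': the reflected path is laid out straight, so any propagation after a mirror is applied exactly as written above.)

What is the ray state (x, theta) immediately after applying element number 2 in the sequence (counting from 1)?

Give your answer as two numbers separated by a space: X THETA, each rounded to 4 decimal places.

Answer: -6.8000 -0.3308

Derivation:
Initial: x=1.0000 theta=-0.2000
After 1 (propagate distance d=39): x=-6.8000 theta=-0.2000
After 2 (thin lens f=-52): x=-6.8000 theta=-43/130 (≈-0.3308)
Rounded to 4 decimal places: x = -6.8000, theta = -0.3308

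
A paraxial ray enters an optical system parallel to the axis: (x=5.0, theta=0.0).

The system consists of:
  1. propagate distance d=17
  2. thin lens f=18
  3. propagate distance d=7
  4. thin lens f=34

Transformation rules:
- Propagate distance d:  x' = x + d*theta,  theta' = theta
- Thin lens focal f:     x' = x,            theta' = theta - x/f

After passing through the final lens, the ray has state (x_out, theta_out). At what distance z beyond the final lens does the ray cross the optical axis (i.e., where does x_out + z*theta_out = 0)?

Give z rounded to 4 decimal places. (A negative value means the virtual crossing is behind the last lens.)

Initial: x=5.0000 theta=0.0000
After 1 (propagate distance d=17): x=5.0000 theta=0.0000
After 2 (thin lens f=18): x=5.0000 theta=-5/18 (≈-0.2778)
After 3 (propagate distance d=7): x=55/18 (≈3.0556) theta=-5/18 (≈-0.2778)
After 4 (thin lens f=34): x=55/18 (≈3.0556) theta=-25/68 (≈-0.3676)
z_focus = -x_out/theta_out = -(55/18)/(-25/68) = 374/45 ≈ 8.3111
Rounded to 4 decimal places: z = 8.3111

Answer: 8.3111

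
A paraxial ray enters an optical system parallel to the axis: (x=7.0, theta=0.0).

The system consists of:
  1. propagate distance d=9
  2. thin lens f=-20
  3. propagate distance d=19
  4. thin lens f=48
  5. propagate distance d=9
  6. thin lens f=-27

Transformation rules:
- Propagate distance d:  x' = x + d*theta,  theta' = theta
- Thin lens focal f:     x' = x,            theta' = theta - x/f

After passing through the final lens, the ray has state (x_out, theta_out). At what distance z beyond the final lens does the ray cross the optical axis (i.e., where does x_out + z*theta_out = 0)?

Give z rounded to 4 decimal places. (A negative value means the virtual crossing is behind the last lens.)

Answer: -24.0123

Derivation:
Initial: x=7.0000 theta=0.0000
After 1 (propagate distance d=9): x=7.0000 theta=0.0000
After 2 (thin lens f=-20): x=7.0000 theta=0.3500
After 3 (propagate distance d=19): x=13.6500 theta=0.3500
After 4 (thin lens f=48): x=13.6500 theta=21/320 (≈0.0656)
After 5 (propagate distance d=9): x=4557/320 (≈14.2406) theta=21/320 (≈0.0656)
After 6 (thin lens f=-27): x=4557/320 (≈14.2406) theta=427/720 (≈0.5931)
z_focus = -x_out/theta_out = -(4557/320)/(427/720) = -5859/244 ≈ -24.0123
Rounded to 4 decimal places: z = -24.0123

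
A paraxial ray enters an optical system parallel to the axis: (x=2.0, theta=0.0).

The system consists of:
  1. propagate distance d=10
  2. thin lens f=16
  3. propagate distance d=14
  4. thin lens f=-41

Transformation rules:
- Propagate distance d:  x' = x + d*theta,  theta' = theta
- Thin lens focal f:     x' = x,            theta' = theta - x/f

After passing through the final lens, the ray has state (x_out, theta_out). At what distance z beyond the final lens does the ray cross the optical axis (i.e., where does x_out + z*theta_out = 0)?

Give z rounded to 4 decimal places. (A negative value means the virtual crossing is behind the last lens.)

Answer: 2.1026

Derivation:
Initial: x=2.0000 theta=0.0000
After 1 (propagate distance d=10): x=2.0000 theta=0.0000
After 2 (thin lens f=16): x=2.0000 theta=-0.1250
After 3 (propagate distance d=14): x=0.2500 theta=-0.1250
After 4 (thin lens f=-41): x=0.2500 theta=-39/328 (≈-0.1189)
z_focus = -x_out/theta_out = -(0.2500)/(-39/328) = 82/39 ≈ 2.1026
Rounded to 4 decimal places: z = 2.1026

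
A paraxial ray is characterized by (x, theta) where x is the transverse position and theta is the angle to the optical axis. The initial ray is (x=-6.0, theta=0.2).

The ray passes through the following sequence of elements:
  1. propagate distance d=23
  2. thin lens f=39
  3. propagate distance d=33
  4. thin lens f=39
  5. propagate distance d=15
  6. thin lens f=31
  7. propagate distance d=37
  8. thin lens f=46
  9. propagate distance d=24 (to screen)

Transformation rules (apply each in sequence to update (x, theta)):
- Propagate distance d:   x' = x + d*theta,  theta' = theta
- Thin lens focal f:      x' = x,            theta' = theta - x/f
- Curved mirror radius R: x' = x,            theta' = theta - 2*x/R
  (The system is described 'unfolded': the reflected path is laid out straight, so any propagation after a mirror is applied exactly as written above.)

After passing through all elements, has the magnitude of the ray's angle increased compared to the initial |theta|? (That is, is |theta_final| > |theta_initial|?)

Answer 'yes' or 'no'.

Initial: x=-6.0000 theta=0.2000
After 1 (propagate distance d=23): x=-1.4000 theta=0.2000
After 2 (thin lens f=39): x=-1.4000 theta=46/195 (≈0.2359)
After 3 (propagate distance d=33): x=83/13 (≈6.3846) theta=46/195 (≈0.2359)
After 4 (thin lens f=39): x=83/13 (≈6.3846) theta=61/845 (≈0.0722)
After 5 (propagate distance d=15): x=1262/169 (≈7.4675) theta=61/845 (≈0.0722)
After 6 (thin lens f=31): x=1262/169 (≈7.4675) theta=-4419/26195 (≈-0.1687)
After 7 (propagate distance d=37): x=32107/26195 (≈1.2257) theta=-4419/26195 (≈-0.1687)
After 8 (thin lens f=46): x=32107/26195 (≈1.2257) theta=-235381/1204970 (≈-0.1953)
After 9 (propagate distance d=24 (to screen)): x=-2086111/602485 (≈-3.4625) theta=-235381/1204970 (≈-0.1953)
|theta_initial|=0.2000 |theta_final|=235381/1204970 (≈0.1953) -> not increased

Answer: no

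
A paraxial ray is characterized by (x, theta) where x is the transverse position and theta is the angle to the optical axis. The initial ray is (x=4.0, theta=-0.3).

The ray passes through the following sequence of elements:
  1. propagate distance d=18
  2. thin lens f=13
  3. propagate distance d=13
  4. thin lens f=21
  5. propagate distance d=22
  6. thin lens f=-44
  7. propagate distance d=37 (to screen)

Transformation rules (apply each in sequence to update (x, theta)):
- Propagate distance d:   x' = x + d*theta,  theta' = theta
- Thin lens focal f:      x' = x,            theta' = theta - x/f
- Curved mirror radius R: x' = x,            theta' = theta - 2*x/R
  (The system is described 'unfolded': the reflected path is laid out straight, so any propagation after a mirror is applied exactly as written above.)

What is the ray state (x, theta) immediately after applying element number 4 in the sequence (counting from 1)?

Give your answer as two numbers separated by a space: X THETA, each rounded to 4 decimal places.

Answer: -3.9000 -0.0066

Derivation:
Initial: x=4.0000 theta=-0.3000
After 1 (propagate distance d=18): x=-1.4000 theta=-0.3000
After 2 (thin lens f=13): x=-1.4000 theta=-5/26 (≈-0.1923)
After 3 (propagate distance d=13): x=-3.9000 theta=-5/26 (≈-0.1923)
After 4 (thin lens f=21): x=-3.9000 theta=-3/455 (≈-0.0066)
Rounded to 4 decimal places: x = -3.9000, theta = -0.0066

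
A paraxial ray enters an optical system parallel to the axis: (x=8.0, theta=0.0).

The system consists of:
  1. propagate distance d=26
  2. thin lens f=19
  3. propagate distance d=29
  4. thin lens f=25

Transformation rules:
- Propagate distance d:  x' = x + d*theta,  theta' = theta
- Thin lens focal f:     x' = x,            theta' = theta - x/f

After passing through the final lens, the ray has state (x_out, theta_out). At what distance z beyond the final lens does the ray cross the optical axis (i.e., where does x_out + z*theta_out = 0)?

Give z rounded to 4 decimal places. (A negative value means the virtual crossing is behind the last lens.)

Initial: x=8.0000 theta=0.0000
After 1 (propagate distance d=26): x=8.0000 theta=0.0000
After 2 (thin lens f=19): x=8.0000 theta=-8/19 (≈-0.4211)
After 3 (propagate distance d=29): x=-80/19 (≈-4.2105) theta=-8/19 (≈-0.4211)
After 4 (thin lens f=25): x=-80/19 (≈-4.2105) theta=-24/95 (≈-0.2526)
z_focus = -x_out/theta_out = -(-80/19)/(-24/95) = -50/3 ≈ -16.6667
Rounded to 4 decimal places: z = -16.6667

Answer: -16.6667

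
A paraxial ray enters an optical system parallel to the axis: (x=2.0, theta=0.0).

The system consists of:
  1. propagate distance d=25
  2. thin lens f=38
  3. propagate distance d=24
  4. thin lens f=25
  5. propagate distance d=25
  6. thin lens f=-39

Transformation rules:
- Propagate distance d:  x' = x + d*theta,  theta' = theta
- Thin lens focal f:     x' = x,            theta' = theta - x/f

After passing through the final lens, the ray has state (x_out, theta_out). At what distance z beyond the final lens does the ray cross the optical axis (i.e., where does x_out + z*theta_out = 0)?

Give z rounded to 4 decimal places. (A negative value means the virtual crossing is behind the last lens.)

Initial: x=2.0000 theta=0.0000
After 1 (propagate distance d=25): x=2.0000 theta=0.0000
After 2 (thin lens f=38): x=2.0000 theta=-1/19 (≈-0.0526)
After 3 (propagate distance d=24): x=14/19 (≈0.7368) theta=-1/19 (≈-0.0526)
After 4 (thin lens f=25): x=14/19 (≈0.7368) theta=-39/475 (≈-0.0821)
After 5 (propagate distance d=25): x=-25/19 (≈-1.3158) theta=-39/475 (≈-0.0821)
After 6 (thin lens f=-39): x=-25/19 (≈-1.3158) theta=-2146/18525 (≈-0.1158)
z_focus = -x_out/theta_out = -(-25/19)/(-2146/18525) = -24375/2146 ≈ -11.3583
Rounded to 4 decimal places: z = -11.3583

Answer: -11.3583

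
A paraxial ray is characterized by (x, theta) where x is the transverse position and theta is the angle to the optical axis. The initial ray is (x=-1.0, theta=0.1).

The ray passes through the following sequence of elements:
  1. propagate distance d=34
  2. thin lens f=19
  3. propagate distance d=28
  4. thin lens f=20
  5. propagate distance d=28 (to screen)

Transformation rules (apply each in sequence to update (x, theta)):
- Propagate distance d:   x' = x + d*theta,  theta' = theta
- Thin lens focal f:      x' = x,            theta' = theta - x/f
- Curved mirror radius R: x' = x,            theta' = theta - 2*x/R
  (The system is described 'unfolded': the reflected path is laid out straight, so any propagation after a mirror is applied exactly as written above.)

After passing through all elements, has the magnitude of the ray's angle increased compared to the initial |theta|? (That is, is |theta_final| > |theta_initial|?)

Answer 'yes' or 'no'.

Answer: yes

Derivation:
Initial: x=-1.0000 theta=0.1000
After 1 (propagate distance d=34): x=2.4000 theta=0.1000
After 2 (thin lens f=19): x=2.4000 theta=-1/38 (≈-0.0263)
After 3 (propagate distance d=28): x=158/95 (≈1.6632) theta=-1/38 (≈-0.0263)
After 4 (thin lens f=20): x=158/95 (≈1.6632) theta=-52/475 (≈-0.1095)
After 5 (propagate distance d=28 (to screen)): x=-666/475 (≈-1.4021) theta=-52/475 (≈-0.1095)
|theta_initial|=0.1000 |theta_final|=52/475 (≈0.1095) -> increased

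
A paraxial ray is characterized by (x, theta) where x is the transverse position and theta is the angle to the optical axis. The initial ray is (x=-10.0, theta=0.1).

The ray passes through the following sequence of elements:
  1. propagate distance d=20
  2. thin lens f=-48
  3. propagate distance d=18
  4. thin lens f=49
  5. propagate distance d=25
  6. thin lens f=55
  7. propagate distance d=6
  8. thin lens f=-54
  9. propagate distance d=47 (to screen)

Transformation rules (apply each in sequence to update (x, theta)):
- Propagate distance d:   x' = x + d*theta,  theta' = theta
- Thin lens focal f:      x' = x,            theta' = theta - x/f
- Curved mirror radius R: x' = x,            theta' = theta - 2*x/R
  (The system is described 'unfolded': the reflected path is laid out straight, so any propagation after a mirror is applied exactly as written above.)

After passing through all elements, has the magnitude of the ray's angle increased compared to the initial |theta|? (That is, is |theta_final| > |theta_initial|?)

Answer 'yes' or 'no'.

Initial: x=-10.0000 theta=0.1000
After 1 (propagate distance d=20): x=-8.0000 theta=0.1000
After 2 (thin lens f=-48): x=-8.0000 theta=-1/15 (≈-0.0667)
After 3 (propagate distance d=18): x=-9.2000 theta=-1/15 (≈-0.0667)
After 4 (thin lens f=49): x=-9.2000 theta=89/735 (≈0.1211)
After 5 (propagate distance d=25): x=-4537/735 (≈-6.1728) theta=89/735 (≈0.1211)
After 6 (thin lens f=55): x=-4537/735 (≈-6.1728) theta=3144/13475 (≈0.2333)
After 7 (propagate distance d=6): x=-192943/40425 (≈-4.7729) theta=3144/13475 (≈0.2333)
After 8 (thin lens f=-54): x=-192943/40425 (≈-4.7729) theta=63277/436590 (≈0.1449)
After 9 (propagate distance d=47 (to screen)): x=4451173/2182950 (≈2.0391) theta=63277/436590 (≈0.1449)
|theta_initial|=0.1000 |theta_final|=63277/436590 (≈0.1449) -> increased

Answer: yes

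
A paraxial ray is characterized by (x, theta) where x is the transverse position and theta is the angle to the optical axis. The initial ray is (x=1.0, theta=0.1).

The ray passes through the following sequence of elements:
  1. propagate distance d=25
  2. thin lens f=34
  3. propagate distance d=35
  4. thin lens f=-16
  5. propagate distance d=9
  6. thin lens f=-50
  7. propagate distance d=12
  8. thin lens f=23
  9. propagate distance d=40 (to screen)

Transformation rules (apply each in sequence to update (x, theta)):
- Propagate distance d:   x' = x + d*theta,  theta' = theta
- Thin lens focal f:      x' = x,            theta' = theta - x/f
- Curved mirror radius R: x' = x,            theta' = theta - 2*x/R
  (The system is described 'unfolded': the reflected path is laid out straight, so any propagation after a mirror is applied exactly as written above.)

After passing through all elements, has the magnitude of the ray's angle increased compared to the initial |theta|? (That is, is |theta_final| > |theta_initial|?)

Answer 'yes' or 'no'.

Answer: no

Derivation:
Initial: x=1.0000 theta=0.1000
After 1 (propagate distance d=25): x=3.5000 theta=0.1000
After 2 (thin lens f=34): x=3.5000 theta=-1/340 (≈-0.0029)
After 3 (propagate distance d=35): x=231/68 (≈3.3971) theta=-1/340 (≈-0.0029)
After 4 (thin lens f=-16): x=231/68 (≈3.3971) theta=67/320 (≈0.2094)
After 5 (propagate distance d=9): x=28731/5440 (≈5.2814) theta=67/320 (≈0.2094)
After 6 (thin lens f=-50): x=28731/5440 (≈5.2814) theta=85681/272000 (≈0.3150)
After 7 (propagate distance d=12): x=1232361/136000 (≈9.0615) theta=85681/272000 (≈0.3150)
After 8 (thin lens f=23): x=1232361/136000 (≈9.0615) theta=-494059/6256000 (≈-0.0790)
After 9 (propagate distance d=40 (to screen)): x=18463123/3128000 (≈5.9025) theta=-494059/6256000 (≈-0.0790)
|theta_initial|=0.1000 |theta_final|=494059/6256000 (≈0.0790) -> not increased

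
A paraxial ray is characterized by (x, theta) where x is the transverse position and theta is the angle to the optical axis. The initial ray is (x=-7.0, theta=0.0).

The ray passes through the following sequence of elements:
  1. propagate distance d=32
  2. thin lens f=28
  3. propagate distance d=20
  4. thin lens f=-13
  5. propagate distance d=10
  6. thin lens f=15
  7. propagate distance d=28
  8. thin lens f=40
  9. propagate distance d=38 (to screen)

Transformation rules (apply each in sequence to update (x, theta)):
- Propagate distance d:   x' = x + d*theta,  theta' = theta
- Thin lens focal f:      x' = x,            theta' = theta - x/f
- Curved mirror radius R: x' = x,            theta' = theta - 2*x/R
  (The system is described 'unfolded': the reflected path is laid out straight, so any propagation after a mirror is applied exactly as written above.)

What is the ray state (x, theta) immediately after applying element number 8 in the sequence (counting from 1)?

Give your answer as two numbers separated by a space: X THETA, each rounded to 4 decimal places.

Answer: 3.5923 0.0756

Derivation:
Initial: x=-7.0000 theta=0.0000
After 1 (propagate distance d=32): x=-7.0000 theta=0.0000
After 2 (thin lens f=28): x=-7.0000 theta=0.2500
After 3 (propagate distance d=20): x=-2.0000 theta=0.2500
After 4 (thin lens f=-13): x=-2.0000 theta=5/52 (≈0.0962)
After 5 (propagate distance d=10): x=-27/26 (≈-1.0385) theta=5/52 (≈0.0962)
After 6 (thin lens f=15): x=-27/26 (≈-1.0385) theta=43/260 (≈0.1654)
After 7 (propagate distance d=28): x=467/130 (≈3.5923) theta=43/260 (≈0.1654)
After 8 (thin lens f=40): x=467/130 (≈3.5923) theta=393/5200 (≈0.0756)
Rounded to 4 decimal places: x = 3.5923, theta = 0.0756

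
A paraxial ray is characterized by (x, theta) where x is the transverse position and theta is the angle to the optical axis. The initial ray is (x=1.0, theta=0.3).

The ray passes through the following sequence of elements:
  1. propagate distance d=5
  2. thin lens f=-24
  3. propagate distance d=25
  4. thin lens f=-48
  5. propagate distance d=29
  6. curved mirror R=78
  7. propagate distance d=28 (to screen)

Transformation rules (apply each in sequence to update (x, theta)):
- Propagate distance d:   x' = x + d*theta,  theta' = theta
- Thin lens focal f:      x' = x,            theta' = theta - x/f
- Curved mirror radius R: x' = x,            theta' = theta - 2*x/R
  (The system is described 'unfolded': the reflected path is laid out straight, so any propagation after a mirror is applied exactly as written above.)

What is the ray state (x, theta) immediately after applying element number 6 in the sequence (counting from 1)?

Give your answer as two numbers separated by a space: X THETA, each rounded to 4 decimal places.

Initial: x=1.0000 theta=0.3000
After 1 (propagate distance d=5): x=2.5000 theta=0.3000
After 2 (thin lens f=-24): x=2.5000 theta=97/240 (≈0.4042)
After 3 (propagate distance d=25): x=605/48 (≈12.6042) theta=97/240 (≈0.4042)
After 4 (thin lens f=-48): x=605/48 (≈12.6042) theta=7681/11520 (≈0.6668)
After 5 (propagate distance d=29): x=367949/11520 (≈31.9400) theta=7681/11520 (≈0.6668)
After 6 (curved mirror R=78): x=367949/11520 (≈31.9400) theta=-6839/44928 (≈-0.1522)
Rounded to 4 decimal places: x = 31.9400, theta = -0.1522

Answer: 31.9400 -0.1522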